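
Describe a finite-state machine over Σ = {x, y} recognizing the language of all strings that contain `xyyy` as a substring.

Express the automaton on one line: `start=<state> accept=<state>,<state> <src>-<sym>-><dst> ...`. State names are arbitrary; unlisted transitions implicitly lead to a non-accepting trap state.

Track how much of `xyyy` has been matched so far: state q0 is no progress, q4 is the absorbing accept state reached once `xyyy` has occurred. Intermediate states record partial matches; on a mismatch, fall back to the longest reusable overlap.
A 5-state machine:
        x   y  
>  q0   q1  q0 
   q1   q1  q2 
   q2   q1  q3 
   q3   q1  q4 
 * q4   q4  q4 
(> = start, * = accepting)

start=q0 accept=q4 q0-x->q1 q0-y->q0 q1-x->q1 q1-y->q2 q2-x->q1 q2-y->q3 q3-x->q1 q3-y->q4 q4-x->q4 q4-y->q4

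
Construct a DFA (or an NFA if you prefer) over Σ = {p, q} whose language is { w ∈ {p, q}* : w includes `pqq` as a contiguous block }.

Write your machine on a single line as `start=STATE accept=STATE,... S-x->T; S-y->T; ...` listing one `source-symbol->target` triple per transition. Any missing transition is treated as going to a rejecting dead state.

start=s0; accept=s3; s0-p->s1; s0-q->s0; s1-p->s1; s1-q->s2; s2-p->s1; s2-q->s3; s3-p->s3; s3-q->s3

Track how much of `pqq` has been matched so far: state s0 is no progress, s3 is the absorbing accept state reached once `pqq` has occurred. Intermediate states record partial matches; on a mismatch, fall back to the longest reusable overlap.
With 4 states:
        p   q  
>  s0   s1  s0 
   s1   s1  s2 
   s2   s1  s3 
 * s3   s3  s3 
(> = start, * = accepting)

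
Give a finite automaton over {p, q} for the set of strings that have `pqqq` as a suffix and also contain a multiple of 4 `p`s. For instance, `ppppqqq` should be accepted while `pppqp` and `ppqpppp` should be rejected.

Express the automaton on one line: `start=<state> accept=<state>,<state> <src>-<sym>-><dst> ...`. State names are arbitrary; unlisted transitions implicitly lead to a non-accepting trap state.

Handle the two conditions separately and then intersect. The first has 5 states tracking how much of the suffix `pqqq` has currently been matched; the second has 4 states tracking the count of `p`s modulo 4. A product state is a pair (one from each), accepting exactly when both do.
A 20-state machine:
       p  q 
>  A   B  A 
   B   C  D 
   C   E  F 
   D   C  G 
   E   H  I 
   F   E  J 
   G   C  K 
   H   B  L 
   I   H  M 
   J   E  N 
   K   C  O 
   L   B  P 
   M   H  Q 
   N   E  R 
   O   C  O 
   P   B  S 
   Q   H  T 
   R   E  R 
 * S   B  A 
   T   H  T 
(> = start, * = accepting)

start=A accept=S A-p->B A-q->A B-p->C B-q->D C-p->E C-q->F D-p->C D-q->G E-p->H E-q->I F-p->E F-q->J G-p->C G-q->K H-p->B H-q->L I-p->H I-q->M J-p->E J-q->N K-p->C K-q->O L-p->B L-q->P M-p->H M-q->Q N-p->E N-q->R O-p->C O-q->O P-p->B P-q->S Q-p->H Q-q->T R-p->E R-q->R S-p->B S-q->A T-p->H T-q->T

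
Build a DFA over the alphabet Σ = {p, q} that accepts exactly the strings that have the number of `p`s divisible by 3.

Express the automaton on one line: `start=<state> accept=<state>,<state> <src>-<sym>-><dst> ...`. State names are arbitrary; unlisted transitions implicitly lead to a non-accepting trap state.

The only thing that matters is how many `p`s have appeared, reduced mod 3. Use one state per residue: A for 0, …, C for 2. Reading `p` moves to the next residue; anything else stays put. A is accepting.
With 3 states:
       p  q 
>* A   B  A 
   B   C  B 
   C   A  C 
(> = start, * = accepting)

start=A accept=A A-p->B A-q->A B-p->C B-q->B C-p->A C-q->C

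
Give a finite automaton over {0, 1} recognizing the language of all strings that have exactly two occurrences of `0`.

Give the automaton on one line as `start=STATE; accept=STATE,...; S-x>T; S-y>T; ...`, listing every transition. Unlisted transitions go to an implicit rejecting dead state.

start=s0; accept=s2; s0-0>s1; s0-1>s0; s1-0>s2; s1-1>s1; s2-0>s3; s2-1>s2; s3-0>s3; s3-1>s3

Only the number of `0`s matters, and only up to 3. Make a chain s0 → s1 → s2 → s3 advanced by each `0` (with s3 absorbing); every other symbol self-loops. The accepting set is {s2}.
A 4-state machine:
        0   1  
>  s0   s1  s0 
   s1   s2  s1 
 * s2   s3  s2 
   s3   s3  s3 
(> = start, * = accepting)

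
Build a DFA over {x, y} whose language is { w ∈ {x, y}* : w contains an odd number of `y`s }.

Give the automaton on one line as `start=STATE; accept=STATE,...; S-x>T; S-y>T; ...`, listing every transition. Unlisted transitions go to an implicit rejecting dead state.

start=q0; accept=q1; q0-x>q0; q0-y>q1; q1-x>q1; q1-y>q0

Keep the running count of `y`s modulo 2: each `y` advances along the cycle q0 → q1 → q0 while other symbols loop. Accept at q1.
A 2-state machine:
        x   y  
>  q0   q0  q1 
 * q1   q1  q0 
(> = start, * = accepting)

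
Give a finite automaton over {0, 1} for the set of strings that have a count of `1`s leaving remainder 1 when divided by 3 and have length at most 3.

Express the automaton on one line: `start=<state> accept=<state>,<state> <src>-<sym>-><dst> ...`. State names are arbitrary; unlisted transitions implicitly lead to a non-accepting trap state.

start=q0 accept=q2,q4,q6 q0-0->q1 q0-1->q2 q1-0->q3 q1-1->q4 q2-0->q4 q2-1->q5 q3-0->q5 q3-1->q6 q4-0->q6 q4-1->q5 q5-0->q5 q5-1->q5 q6-0->q5 q6-1->q5

Run two small machines in parallel and take their product. One (3 states) tracks the count of `1`s modulo 3; the other (5 states) tracks the input length, saturating at 4. Each combined state is a pair, one component from each; accept when both components accept. After merging equivalent states the machine shrinks.
A 7-state machine:
        0   1  
>  q0   q1  q2 
   q1   q3  q4 
 * q2   q4  q5 
   q3   q5  q6 
 * q4   q6  q5 
   q5   q5  q5 
 * q6   q5  q5 
(> = start, * = accepting)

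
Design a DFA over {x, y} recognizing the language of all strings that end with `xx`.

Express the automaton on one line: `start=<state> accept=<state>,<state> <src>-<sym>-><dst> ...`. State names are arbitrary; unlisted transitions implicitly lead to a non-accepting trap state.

Let each state record the length of the longest suffix of the input read so far that is also a prefix of `xx`. s1 means the last symbol is `x`; s2 means the last 2 symbols are `xx`. Accept only at s2, where the string currently ends in `xx`.
        x   y  
>  s0   s1  s0 
   s1   s2  s0 
 * s2   s2  s0 
(> = start, * = accepting)

start=s0 accept=s2 s0-x->s1 s0-y->s0 s1-x->s2 s1-y->s0 s2-x->s2 s2-y->s0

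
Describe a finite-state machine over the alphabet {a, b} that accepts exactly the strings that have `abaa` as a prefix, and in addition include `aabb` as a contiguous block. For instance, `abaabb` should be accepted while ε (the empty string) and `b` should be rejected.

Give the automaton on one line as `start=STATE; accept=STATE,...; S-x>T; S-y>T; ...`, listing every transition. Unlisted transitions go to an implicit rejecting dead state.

Run two small machines in parallel and take their product. One (6 states) tracks whether the input so far still matches the prefix `abaa`; the other (5 states) tracks whether and how much of `aabb` has been seen. Each combined state is a pair, one component from each; accept when both components accept. Minimizing collapses redundant product states.
With 10 states:
        a   b  
>  S0   S1  S2 
   S1   S2  S3 
   S2   S2  S2 
   S3   S4  S2 
   S4   S5  S2 
   S5   S5  S6 
   S6   S7  S8 
   S7   S5  S9 
 * S8   S8  S8 
   S9   S7  S9 
(> = start, * = accepting)

start=S0; accept=S8; S0-a>S1; S0-b>S2; S1-a>S2; S1-b>S3; S2-a>S2; S2-b>S2; S3-a>S4; S3-b>S2; S4-a>S5; S4-b>S2; S5-a>S5; S5-b>S6; S6-a>S7; S6-b>S8; S7-a>S5; S7-b>S9; S8-a>S8; S8-b>S8; S9-a>S7; S9-b>S9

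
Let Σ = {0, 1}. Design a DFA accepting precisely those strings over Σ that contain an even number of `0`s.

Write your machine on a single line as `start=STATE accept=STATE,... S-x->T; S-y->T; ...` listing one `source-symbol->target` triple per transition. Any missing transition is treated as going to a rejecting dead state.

Keep the running count of `0`s modulo 2: each `0` advances along the cycle s0 → s1 → s0 while other symbols loop. Accept at s0.
A 2-state machine:
        0   1  
>* s0   s1  s0 
   s1   s0  s1 
(> = start, * = accepting)

start=s0; accept=s0; s0-0->s1; s0-1->s0; s1-0->s0; s1-1->s1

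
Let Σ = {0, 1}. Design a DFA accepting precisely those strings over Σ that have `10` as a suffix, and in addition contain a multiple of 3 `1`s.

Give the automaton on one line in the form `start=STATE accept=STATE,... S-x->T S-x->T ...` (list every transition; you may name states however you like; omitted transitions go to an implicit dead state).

start=q0 accept=q8 q0-0->q0 q0-1->q1 q1-0->q2 q1-1->q3 q2-0->q4 q2-1->q3 q3-0->q5 q3-1->q6 q4-0->q4 q4-1->q3 q5-0->q7 q5-1->q6 q6-0->q8 q6-1->q1 q7-0->q7 q7-1->q6 q8-0->q0 q8-1->q1

Build one automaton per condition and run them in lockstep. The first has 3 states tracking how much of the suffix `10` has currently been matched; the second has 3 states tracking the count of `1`s modulo 3. A product state is a pair (one from each), accepting exactly when both do.
With 9 states:
        0   1  
>  q0   q0  q1 
   q1   q2  q3 
   q2   q4  q3 
   q3   q5  q6 
   q4   q4  q3 
   q5   q7  q6 
   q6   q8  q1 
   q7   q7  q6 
 * q8   q0  q1 
(> = start, * = accepting)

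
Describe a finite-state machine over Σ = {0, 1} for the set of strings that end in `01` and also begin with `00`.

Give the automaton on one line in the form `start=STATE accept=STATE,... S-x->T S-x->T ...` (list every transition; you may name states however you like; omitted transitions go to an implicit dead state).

start=q0 accept=q4 q0-0->q1 q0-1->q2 q1-0->q3 q1-1->q2 q2-0->q2 q2-1->q2 q3-0->q3 q3-1->q4 q4-0->q3 q4-1->q5 q5-0->q3 q5-1->q5

Build one automaton per condition and run them in lockstep. The first has 3 states tracking how much of the suffix `01` has currently been matched; the second has 4 states tracking whether the input so far still matches the prefix `00`. A product state is a pair (one from each), accepting exactly when both do. Equivalent product states are then merged.
A 6-state machine:
        0   1  
>  q0   q1  q2 
   q1   q3  q2 
   q2   q2  q2 
   q3   q3  q4 
 * q4   q3  q5 
   q5   q3  q5 
(> = start, * = accepting)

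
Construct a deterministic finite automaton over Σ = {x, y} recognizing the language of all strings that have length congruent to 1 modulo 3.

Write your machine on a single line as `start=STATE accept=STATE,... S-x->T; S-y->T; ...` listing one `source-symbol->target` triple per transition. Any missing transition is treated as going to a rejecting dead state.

start=s0; accept=s1; s0-x->s1; s0-y->s1; s1-x->s2; s1-y->s2; s2-x->s0; s2-y->s0

Only the length mod 3 matters, so use a 3-cycle: from any state, every input symbol moves to the next state, wrapping s2 back to s0. Mark s1 accepting.
A 3-state machine:
        x   y  
>  s0   s1  s1 
 * s1   s2  s2 
   s2   s0  s0 
(> = start, * = accepting)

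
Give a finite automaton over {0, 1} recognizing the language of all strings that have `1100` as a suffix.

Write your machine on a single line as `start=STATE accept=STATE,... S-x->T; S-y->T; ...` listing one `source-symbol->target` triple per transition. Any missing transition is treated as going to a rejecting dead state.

Remember how much of `1100` the current input suffix matches. State S0 means no match yet; S1 means the last symbol is `1`; S2 means the last 2 symbols are `11`; S3 means the last 3 symbols are `110`; S4 means the last 4 symbols are `1100`. Only S4 accepts. On a mismatch, fall back to the longest proper suffix that is still a prefix of `1100`.
        0   1  
>  S0   S0  S1 
   S1   S0  S2 
   S2   S3  S2 
   S3   S4  S1 
 * S4   S0  S1 
(> = start, * = accepting)

start=S0; accept=S4; S0-0->S0; S0-1->S1; S1-0->S0; S1-1->S2; S2-0->S3; S2-1->S2; S3-0->S4; S3-1->S1; S4-0->S0; S4-1->S1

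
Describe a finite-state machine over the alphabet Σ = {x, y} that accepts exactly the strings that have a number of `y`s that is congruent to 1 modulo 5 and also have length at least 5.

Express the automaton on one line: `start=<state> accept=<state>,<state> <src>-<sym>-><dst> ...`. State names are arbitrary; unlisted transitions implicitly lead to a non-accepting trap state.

start=q0 accept=q12 q0-x->q1 q0-y->q2 q1-x->q3 q1-y->q4 q2-x->q4 q2-y->q5 q3-x->q6 q3-y->q7 q4-x->q7 q4-y->q5 q5-x->q5 q5-y->q8 q6-x->q9 q6-y->q10 q7-x->q10 q7-y->q5 q8-x->q8 q8-y->q11 q9-x->q9 q9-y->q12 q10-x->q12 q10-y->q5 q11-x->q11 q11-y->q9 q12-x->q12 q12-y->q5

Run two small machines in parallel and take their product. One (5 states) tracks the count of `y`s modulo 5; the other (7 states) tracks the input length, saturating at 6. Each combined state is a pair, one component from each; accept when both components accept. Equivalent product states are then merged.
With 13 states:
          x    y  
>  q0     q1   q2 
   q1     q3   q4 
   q2     q4   q5 
   q3     q6   q7 
   q4     q7   q5 
   q5     q5   q8 
   q6     q9  q10 
   q7    q10   q5 
   q8     q8  q11 
   q9     q9  q12 
   q10   q12   q5 
   q11   q11   q9 
 * q12   q12   q5 
(> = start, * = accepting)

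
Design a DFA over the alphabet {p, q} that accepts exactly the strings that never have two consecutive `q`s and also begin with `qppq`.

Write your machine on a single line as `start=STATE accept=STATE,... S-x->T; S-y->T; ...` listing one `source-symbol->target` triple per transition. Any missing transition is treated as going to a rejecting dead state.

Build one automaton per condition and run them in lockstep. The first has 3 states tracking partial matches of the forbidden pattern `qq`; the second has 6 states tracking whether the input so far still matches the prefix `qppq`. A product state is a pair (one from each), accepting exactly when both do.
10 states suffice.
       p  q 
>  A   B  C 
   B   B  D 
   C   E  F 
   D   B  F 
   E   G  D 
   F   F  F 
   G   B  H 
 * H   I  J 
 * I   I  H 
   J   J  J 
(> = start, * = accepting)

start=A; accept=H,I; A-p->B; A-q->C; B-p->B; B-q->D; C-p->E; C-q->F; D-p->B; D-q->F; E-p->G; E-q->D; F-p->F; F-q->F; G-p->B; G-q->H; H-p->I; H-q->J; I-p->I; I-q->H; J-p->J; J-q->J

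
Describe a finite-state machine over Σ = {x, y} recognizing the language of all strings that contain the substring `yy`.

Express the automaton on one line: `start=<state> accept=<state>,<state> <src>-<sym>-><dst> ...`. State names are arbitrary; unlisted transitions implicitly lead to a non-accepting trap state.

start=S0 accept=S2 S0-x->S0 S0-y->S1 S1-x->S0 S1-y->S2 S2-x->S2 S2-y->S2

States S0..S1 record the length of the longest prefix of `yy` that matches the current input suffix. Reaching S2 means `yy` has been seen, and we stay there forever. Accept from S2.
        x   y  
>  S0   S0  S1 
   S1   S0  S2 
 * S2   S2  S2 
(> = start, * = accepting)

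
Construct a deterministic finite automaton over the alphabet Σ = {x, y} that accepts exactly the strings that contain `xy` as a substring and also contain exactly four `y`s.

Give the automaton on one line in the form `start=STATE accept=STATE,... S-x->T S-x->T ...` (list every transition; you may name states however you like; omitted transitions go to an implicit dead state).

Build one automaton per condition and run them in lockstep. One (3 states) tracks whether and how much of `xy` has been seen; the other (6 states) tracks the count of `y`s, saturating at 5. Each combined state is a pair, one component from each; accept when both components accept.
          x    y  
>  S0     S1   S2 
   S1     S1   S3 
   S2     S4   S5 
   S3     S3   S6 
   S4     S4   S6 
   S5     S7   S8 
   S6     S6   S9 
   S7     S7   S9 
   S8    S10  S11 
   S9     S9  S12 
   S10   S10  S12 
   S11   S13  S14 
 * S12   S12  S15 
   S13   S13  S15 
   S14   S16  S14 
   S15   S15  S15 
   S16   S16  S15 
(> = start, * = accepting)

start=S0 accept=S12 S0-x->S1 S0-y->S2 S1-x->S1 S1-y->S3 S2-x->S4 S2-y->S5 S3-x->S3 S3-y->S6 S4-x->S4 S4-y->S6 S5-x->S7 S5-y->S8 S6-x->S6 S6-y->S9 S7-x->S7 S7-y->S9 S8-x->S10 S8-y->S11 S9-x->S9 S9-y->S12 S10-x->S10 S10-y->S12 S11-x->S13 S11-y->S14 S12-x->S12 S12-y->S15 S13-x->S13 S13-y->S15 S14-x->S16 S14-y->S14 S15-x->S15 S15-y->S15 S16-x->S16 S16-y->S15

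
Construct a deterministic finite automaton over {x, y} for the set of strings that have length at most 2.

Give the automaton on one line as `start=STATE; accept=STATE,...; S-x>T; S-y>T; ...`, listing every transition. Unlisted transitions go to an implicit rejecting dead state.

Count input length up to 3: every symbol moves from A toward D, which means 'more than 2' and absorbs. Accept from {A, B, C}.
       x  y 
>* A   B  B 
 * B   C  C 
 * C   D  D 
   D   D  D 
(> = start, * = accepting)

start=A; accept=A,B,C; A-x>B; A-y>B; B-x>C; B-y>C; C-x>D; C-y>D; D-x>D; D-y>D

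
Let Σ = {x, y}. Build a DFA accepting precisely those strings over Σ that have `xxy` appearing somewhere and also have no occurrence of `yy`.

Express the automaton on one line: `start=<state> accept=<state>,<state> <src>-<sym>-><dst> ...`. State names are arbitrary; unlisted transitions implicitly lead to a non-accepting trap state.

Build one automaton per condition and run them in lockstep. One (4 states) tracks whether and how much of `xxy` has been seen; the other (3 states) tracks partial matches of the forbidden pattern `yy`. Each combined state is a pair, one component from each; accept when both components accept. After merging equivalent states the machine shrinks.
With 7 states:
        x   y  
>  q0   q1  q2 
   q1   q3  q2 
   q2   q1  q4 
   q3   q3  q5 
   q4   q4  q4 
 * q5   q6  q4 
 * q6   q6  q5 
(> = start, * = accepting)

start=q0 accept=q5,q6 q0-x->q1 q0-y->q2 q1-x->q3 q1-y->q2 q2-x->q1 q2-y->q4 q3-x->q3 q3-y->q5 q4-x->q4 q4-y->q4 q5-x->q6 q5-y->q4 q6-x->q6 q6-y->q5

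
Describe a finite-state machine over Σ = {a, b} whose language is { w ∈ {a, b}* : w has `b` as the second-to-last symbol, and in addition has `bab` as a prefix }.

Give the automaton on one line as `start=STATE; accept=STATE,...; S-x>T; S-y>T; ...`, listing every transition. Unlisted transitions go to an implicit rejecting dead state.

start=q0; accept=q9,q10; q0-a>q1; q0-b>q2; q1-a>q3; q1-b>q4; q2-a>q5; q2-b>q6; q3-a>q3; q3-b>q4; q4-a>q7; q4-b>q6; q5-a>q3; q5-b>q8; q6-a>q7; q6-b>q6; q7-a>q3; q7-b>q4; q8-a>q9; q8-b>q10; q9-a>q11; q9-b>q8; q10-a>q9; q10-b>q10; q11-a>q11; q11-b>q8

Run two small machines in parallel and take their product. The first has 7 states tracking the last 2 symbols read; the second has 5 states tracking whether the input so far still matches the prefix `bab`. A product state is a pair (one from each), accepting exactly when both do.
A 12-state machine:
          a    b  
>  q0     q1   q2 
   q1     q3   q4 
   q2     q5   q6 
   q3     q3   q4 
   q4     q7   q6 
   q5     q3   q8 
   q6     q7   q6 
   q7     q3   q4 
   q8     q9  q10 
 * q9    q11   q8 
 * q10    q9  q10 
   q11   q11   q8 
(> = start, * = accepting)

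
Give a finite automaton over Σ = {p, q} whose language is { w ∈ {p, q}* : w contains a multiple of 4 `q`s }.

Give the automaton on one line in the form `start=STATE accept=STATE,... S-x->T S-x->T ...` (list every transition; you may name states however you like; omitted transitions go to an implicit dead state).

The only thing that matters is how many `q`s have appeared, reduced mod 4. Use one state per residue: A for 0, …, D for 3. Reading `q` moves to the next residue; anything else stays put. A is accepting.
4 states suffice.
       p  q 
>* A   A  B 
   B   B  C 
   C   C  D 
   D   D  A 
(> = start, * = accepting)

start=A accept=A A-p->A A-q->B B-p->B B-q->C C-p->C C-q->D D-p->D D-q->A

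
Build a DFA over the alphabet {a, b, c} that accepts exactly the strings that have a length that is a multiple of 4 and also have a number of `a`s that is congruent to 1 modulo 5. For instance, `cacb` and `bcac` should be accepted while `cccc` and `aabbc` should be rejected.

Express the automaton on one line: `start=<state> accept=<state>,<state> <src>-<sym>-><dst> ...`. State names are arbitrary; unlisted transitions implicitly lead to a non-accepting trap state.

start=q0 accept=q13 q0-a->q1 q0-b->q2 q0-c->q2 q1-a->q3 q1-b->q4 q1-c->q4 q2-a->q4 q2-b->q5 q2-c->q5 q3-a->q6 q3-b->q7 q3-c->q7 q4-a->q7 q4-b->q8 q4-c->q8 q5-a->q8 q5-b->q9 q5-c->q9 q6-a->q10 q6-b->q11 q6-c->q11 q7-a->q11 q7-b->q12 q7-c->q12 q8-a->q12 q8-b->q13 q8-c->q13 q9-a->q13 q9-b->q0 q9-c->q0 q10-a->q2 q10-b->q14 q10-c->q14 q11-a->q14 q11-b->q15 q11-c->q15 q12-a->q15 q12-b->q16 q12-c->q16 q13-a->q16 q13-b->q1 q13-c->q1 q14-a->q5 q14-b->q17 q14-c->q17 q15-a->q17 q15-b->q18 q15-c->q18 q16-a->q18 q16-b->q3 q16-c->q3 q17-a->q9 q17-b->q19 q17-c->q19 q18-a->q19 q18-b->q6 q18-c->q6 q19-a->q0 q19-b->q10 q19-c->q10

Handle the two conditions separately and then intersect. The first has 4 states tracking the input length modulo 4; the second has 5 states tracking the count of `a`s modulo 5. A product state is a pair (one from each), accepting exactly when both do.
20 states suffice.
          a    b    c  
>  q0     q1   q2   q2 
   q1     q3   q4   q4 
   q2     q4   q5   q5 
   q3     q6   q7   q7 
   q4     q7   q8   q8 
   q5     q8   q9   q9 
   q6    q10  q11  q11 
   q7    q11  q12  q12 
   q8    q12  q13  q13 
   q9    q13   q0   q0 
   q10    q2  q14  q14 
   q11   q14  q15  q15 
   q12   q15  q16  q16 
 * q13   q16   q1   q1 
   q14    q5  q17  q17 
   q15   q17  q18  q18 
   q16   q18   q3   q3 
   q17    q9  q19  q19 
   q18   q19   q6   q6 
   q19    q0  q10  q10 
(> = start, * = accepting)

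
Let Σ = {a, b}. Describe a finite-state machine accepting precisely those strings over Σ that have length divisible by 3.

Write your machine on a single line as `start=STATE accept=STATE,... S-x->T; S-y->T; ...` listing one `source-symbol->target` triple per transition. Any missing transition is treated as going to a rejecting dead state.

start=q0; accept=q0; q0-a->q1; q0-b->q1; q1-a->q2; q1-b->q2; q2-a->q0; q2-b->q0

Count input length modulo 3: every symbol advances one step around the cycle q0 → q1 → q2 → q0. Accept at q0.
A 3-state machine:
        a   b  
>* q0   q1  q1 
   q1   q2  q2 
   q2   q0  q0 
(> = start, * = accepting)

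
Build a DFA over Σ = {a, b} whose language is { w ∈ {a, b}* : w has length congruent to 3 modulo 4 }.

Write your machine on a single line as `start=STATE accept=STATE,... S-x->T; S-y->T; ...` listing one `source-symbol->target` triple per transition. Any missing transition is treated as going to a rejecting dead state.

start=q0; accept=q3; q0-a->q1; q0-b->q1; q1-a->q2; q1-b->q2; q2-a->q3; q2-b->q3; q3-a->q0; q3-b->q0

Count input length modulo 4: every symbol advances one step around the cycle q0 → q1 → q2 → q3 → q0. Accept at q3.
With 4 states:
        a   b  
>  q0   q1  q1 
   q1   q2  q2 
   q2   q3  q3 
 * q3   q0  q0 
(> = start, * = accepting)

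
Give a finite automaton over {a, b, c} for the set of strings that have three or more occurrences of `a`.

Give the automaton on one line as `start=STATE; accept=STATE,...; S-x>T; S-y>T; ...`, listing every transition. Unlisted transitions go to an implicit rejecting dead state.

Only the number of `a`s matters, and only up to 4. Make a chain q0 → q1 → q2 → q3 → q4 advanced by each `a` (with q4 absorbing); every other symbol self-loops. The accepting set is {q3, q4}.
        a   b   c  
>  q0   q1  q0  q0 
   q1   q2  q1  q1 
   q2   q3  q2  q2 
 * q3   q4  q3  q3 
 * q4   q4  q4  q4 
(> = start, * = accepting)

start=q0; accept=q3,q4; q0-a>q1; q0-b>q0; q0-c>q0; q1-a>q2; q1-b>q1; q1-c>q1; q2-a>q3; q2-b>q2; q2-c>q2; q3-a>q4; q3-b>q3; q3-c>q3; q4-a>q4; q4-b>q4; q4-c>q4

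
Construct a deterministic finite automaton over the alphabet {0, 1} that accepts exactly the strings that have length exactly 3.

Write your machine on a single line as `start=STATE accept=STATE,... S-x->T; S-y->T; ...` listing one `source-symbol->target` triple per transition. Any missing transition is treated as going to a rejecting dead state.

We only need to distinguish lengths 0, 1, …, 3, and '>3'. Chain s0 → s1 → s2 → s3 → s4 on every symbol, with s4 looping. Accepting states: {s3}.
        0   1  
>  s0   s1  s1 
   s1   s2  s2 
   s2   s3  s3 
 * s3   s4  s4 
   s4   s4  s4 
(> = start, * = accepting)

start=s0; accept=s3; s0-0->s1; s0-1->s1; s1-0->s2; s1-1->s2; s2-0->s3; s2-1->s3; s3-0->s4; s3-1->s4; s4-0->s4; s4-1->s4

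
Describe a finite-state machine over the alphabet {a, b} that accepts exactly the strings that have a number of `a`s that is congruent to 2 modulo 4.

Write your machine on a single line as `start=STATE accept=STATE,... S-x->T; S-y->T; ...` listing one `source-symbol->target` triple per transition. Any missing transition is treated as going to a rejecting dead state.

The only thing that matters is how many `a`s have appeared, reduced mod 4. Use one state per residue: q0 for 0, …, q3 for 3. Reading `a` moves to the next residue; anything else stays put. q2 is accepting.
        a   b  
>  q0   q1  q0 
   q1   q2  q1 
 * q2   q3  q2 
   q3   q0  q3 
(> = start, * = accepting)

start=q0; accept=q2; q0-a->q1; q0-b->q0; q1-a->q2; q1-b->q1; q2-a->q3; q2-b->q2; q3-a->q0; q3-b->q3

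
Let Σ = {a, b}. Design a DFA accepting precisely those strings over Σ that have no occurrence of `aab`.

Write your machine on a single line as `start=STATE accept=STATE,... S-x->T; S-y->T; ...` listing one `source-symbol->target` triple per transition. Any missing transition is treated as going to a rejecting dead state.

start=q0; accept=q0,q1,q2; q0-a->q1; q0-b->q0; q1-a->q2; q1-b->q0; q2-a->q2; q2-b->q3; q3-a->q3; q3-b->q3

This is the complement of 'contains `aab`'. Use the same substring-matching states — q0 through q3 holding how much of `aab` has just been matched — but flip the accepting set: everything except the trap q3 accepts.
        a   b  
>* q0   q1  q0 
 * q1   q2  q0 
 * q2   q2  q3 
   q3   q3  q3 
(> = start, * = accepting)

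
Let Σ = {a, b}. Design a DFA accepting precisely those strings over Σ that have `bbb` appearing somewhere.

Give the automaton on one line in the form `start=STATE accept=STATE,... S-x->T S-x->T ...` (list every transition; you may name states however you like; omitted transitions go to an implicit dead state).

start=q0 accept=q3 q0-a->q0 q0-b->q1 q1-a->q0 q1-b->q2 q2-a->q0 q2-b->q3 q3-a->q3 q3-b->q3

States q0..q2 record the length of the longest prefix of `bbb` that matches the current input suffix. Reaching q3 means `bbb` has been seen, and we stay there forever. Accept from q3.
With 4 states:
        a   b  
>  q0   q0  q1 
   q1   q0  q2 
   q2   q0  q3 
 * q3   q3  q3 
(> = start, * = accepting)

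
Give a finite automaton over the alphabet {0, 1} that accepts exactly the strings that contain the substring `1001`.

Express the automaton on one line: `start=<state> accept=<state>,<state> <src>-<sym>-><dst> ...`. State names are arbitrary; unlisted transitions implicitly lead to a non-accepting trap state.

start=q0 accept=q4 q0-0->q0 q0-1->q1 q1-0->q2 q1-1->q1 q2-0->q3 q2-1->q1 q3-0->q0 q3-1->q4 q4-0->q4 q4-1->q4

Track how much of `1001` has been matched so far: state q0 is no progress, q4 is the absorbing accept state reached once `1001` has occurred. Intermediate states record partial matches; on a mismatch, fall back to the longest reusable overlap.
A 5-state machine:
        0   1  
>  q0   q0  q1 
   q1   q2  q1 
   q2   q3  q1 
   q3   q0  q4 
 * q4   q4  q4 
(> = start, * = accepting)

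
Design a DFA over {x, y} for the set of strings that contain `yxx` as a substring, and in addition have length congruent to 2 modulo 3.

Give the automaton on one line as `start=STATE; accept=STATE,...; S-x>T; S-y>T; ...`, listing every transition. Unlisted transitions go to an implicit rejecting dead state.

start=q0; accept=q11; q0-x>q1; q0-y>q2; q1-x>q3; q1-y>q4; q2-x>q5; q2-y>q4; q3-x>q0; q3-y>q6; q4-x>q7; q4-y>q6; q5-x>q8; q5-y>q6; q6-x>q9; q6-y>q2; q7-x>q10; q7-y>q2; q8-x>q10; q8-y>q10; q9-x>q11; q9-y>q4; q10-x>q11; q10-y>q11; q11-x>q8; q11-y>q8

Build one automaton per condition and run them in lockstep. One (4 states) tracks whether and how much of `yxx` has been seen; the other (3 states) tracks the input length modulo 3. Each combined state is a pair, one component from each; accept when both components accept.
12 states suffice.
          x    y  
>  q0     q1   q2 
   q1     q3   q4 
   q2     q5   q4 
   q3     q0   q6 
   q4     q7   q6 
   q5     q8   q6 
   q6     q9   q2 
   q7    q10   q2 
   q8    q10  q10 
   q9    q11   q4 
   q10   q11  q11 
 * q11    q8   q8 
(> = start, * = accepting)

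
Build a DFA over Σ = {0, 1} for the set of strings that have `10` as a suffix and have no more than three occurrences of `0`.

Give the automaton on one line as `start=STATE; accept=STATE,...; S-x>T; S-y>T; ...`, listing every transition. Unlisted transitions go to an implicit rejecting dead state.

Run two small machines in parallel and take their product. The first has 3 states tracking how much of the suffix `10` has currently been matched; the second has 5 states tracking the count of `0`s, saturating at 4. A product state is a pair (one from each), accepting exactly when both do.
With 14 states:
          0    1  
>  s0     s1   s2 
   s1     s3   s4 
   s2     s5   s2 
   s3     s6   s7 
   s4     s8   s4 
 * s5     s3   s4 
   s6     s9  s10 
   s7    s11   s7 
 * s8     s6   s7 
   s9     s9  s12 
   s10   s13  s10 
 * s11    s9  s10 
   s12   s13  s12 
   s13    s9  s12 
(> = start, * = accepting)

start=s0; accept=s5,s8,s11; s0-0>s1; s0-1>s2; s1-0>s3; s1-1>s4; s2-0>s5; s2-1>s2; s3-0>s6; s3-1>s7; s4-0>s8; s4-1>s4; s5-0>s3; s5-1>s4; s6-0>s9; s6-1>s10; s7-0>s11; s7-1>s7; s8-0>s6; s8-1>s7; s9-0>s9; s9-1>s12; s10-0>s13; s10-1>s10; s11-0>s9; s11-1>s10; s12-0>s13; s12-1>s12; s13-0>s9; s13-1>s12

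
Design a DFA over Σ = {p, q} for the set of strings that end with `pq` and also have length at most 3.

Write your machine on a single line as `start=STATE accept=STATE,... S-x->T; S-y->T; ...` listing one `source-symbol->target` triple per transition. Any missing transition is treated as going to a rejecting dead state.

Handle the two conditions separately and then intersect. The first has 3 states tracking how much of the suffix `pq` has currently been matched; the second has 5 states tracking the input length, saturating at 4. A product state is a pair (one from each), accepting exactly when both do. Minimizing collapses redundant product states.
A 6-state machine:
        p   q  
>  S0   S1  S2 
   S1   S3  S4 
   S2   S3  S5 
   S3   S5  S4 
 * S4   S5  S5 
   S5   S5  S5 
(> = start, * = accepting)

start=S0; accept=S4; S0-p->S1; S0-q->S2; S1-p->S3; S1-q->S4; S2-p->S3; S2-q->S5; S3-p->S5; S3-q->S4; S4-p->S5; S4-q->S5; S5-p->S5; S5-q->S5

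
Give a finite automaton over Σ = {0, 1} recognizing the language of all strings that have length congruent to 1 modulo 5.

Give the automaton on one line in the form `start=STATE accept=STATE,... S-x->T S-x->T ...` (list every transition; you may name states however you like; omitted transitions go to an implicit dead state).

Count input length modulo 5: every symbol advances one step around the cycle S0 → S1 → S2 → S3 → S4 → S0. Accept at S1.
        0   1  
>  S0   S1  S1 
 * S1   S2  S2 
   S2   S3  S3 
   S3   S4  S4 
   S4   S0  S0 
(> = start, * = accepting)

start=S0 accept=S1 S0-0->S1 S0-1->S1 S1-0->S2 S1-1->S2 S2-0->S3 S2-1->S3 S3-0->S4 S3-1->S4 S4-0->S0 S4-1->S0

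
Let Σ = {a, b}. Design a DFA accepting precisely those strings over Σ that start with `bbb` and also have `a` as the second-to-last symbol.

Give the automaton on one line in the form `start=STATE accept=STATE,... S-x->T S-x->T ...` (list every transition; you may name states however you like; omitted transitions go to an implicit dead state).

Build one automaton per condition and run them in lockstep. The first has 5 states tracking whether the input so far still matches the prefix `bbb`; the second has 7 states tracking the last 2 symbols read. A product state is a pair (one from each), accepting exactly when both do. After merging equivalent states the machine shrinks.
An 8-state machine:
        a   b  
>  q0   q1  q2 
   q1   q1  q1 
   q2   q1  q3 
   q3   q1  q4 
   q4   q5  q4 
   q5   q6  q7 
 * q6   q6  q7 
 * q7   q5  q4 
(> = start, * = accepting)

start=q0 accept=q6,q7 q0-a->q1 q0-b->q2 q1-a->q1 q1-b->q1 q2-a->q1 q2-b->q3 q3-a->q1 q3-b->q4 q4-a->q5 q4-b->q4 q5-a->q6 q5-b->q7 q6-a->q6 q6-b->q7 q7-a->q5 q7-b->q4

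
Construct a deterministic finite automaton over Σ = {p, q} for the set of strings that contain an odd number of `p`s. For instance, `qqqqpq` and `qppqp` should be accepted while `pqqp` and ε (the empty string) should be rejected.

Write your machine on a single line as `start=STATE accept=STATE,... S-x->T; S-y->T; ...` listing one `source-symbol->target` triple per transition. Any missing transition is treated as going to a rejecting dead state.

start=S0; accept=S1; S0-p->S1; S0-q->S0; S1-p->S0; S1-q->S1

The only thing that matters is how many `p`s have appeared, reduced mod 2. Use one state per residue: S0 for 0, …, S1 for 1. Reading `p` moves to the next residue; anything else stays put. S1 is accepting.
        p   q  
>  S0   S1  S0 
 * S1   S0  S1 
(> = start, * = accepting)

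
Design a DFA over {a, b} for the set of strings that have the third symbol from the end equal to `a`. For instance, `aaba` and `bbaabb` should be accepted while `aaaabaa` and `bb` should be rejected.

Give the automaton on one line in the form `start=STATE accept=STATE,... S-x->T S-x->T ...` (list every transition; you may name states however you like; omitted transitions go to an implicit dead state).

A DFA must remember the last 3 symbols (since which symbol is third-to-last isn't known until the input ends). Use one state per possible window of the last ≤3 symbols; accept from those whose window starts with `a`.
With 15 states:
          a    b  
>  q0     q1   q2 
   q1     q3   q4 
   q2     q5   q6 
   q3     q7   q8 
   q4     q9  q10 
   q5    q11  q12 
   q6    q13  q14 
 * q7     q7   q8 
 * q8     q9  q10 
 * q9    q11  q12 
 * q10   q13  q14 
   q11    q7   q8 
   q12    q9  q10 
   q13   q11  q12 
   q14   q13  q14 
(> = start, * = accepting)

start=q0 accept=q7,q8,q9,q10 q0-a->q1 q0-b->q2 q1-a->q3 q1-b->q4 q2-a->q5 q2-b->q6 q3-a->q7 q3-b->q8 q4-a->q9 q4-b->q10 q5-a->q11 q5-b->q12 q6-a->q13 q6-b->q14 q7-a->q7 q7-b->q8 q8-a->q9 q8-b->q10 q9-a->q11 q9-b->q12 q10-a->q13 q10-b->q14 q11-a->q7 q11-b->q8 q12-a->q9 q12-b->q10 q13-a->q11 q13-b->q12 q14-a->q13 q14-b->q14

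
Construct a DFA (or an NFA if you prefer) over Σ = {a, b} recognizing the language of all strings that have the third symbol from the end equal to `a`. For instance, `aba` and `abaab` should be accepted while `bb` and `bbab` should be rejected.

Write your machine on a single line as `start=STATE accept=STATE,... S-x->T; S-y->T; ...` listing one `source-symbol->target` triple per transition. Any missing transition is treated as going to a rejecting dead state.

start=s0; accept=s7,s8,s9,s10; s0-a->s1; s0-b->s2; s1-a->s3; s1-b->s4; s2-a->s5; s2-b->s6; s3-a->s7; s3-b->s8; s4-a->s9; s4-b->s10; s5-a->s11; s5-b->s12; s6-a->s13; s6-b->s14; s7-a->s7; s7-b->s8; s8-a->s9; s8-b->s10; s9-a->s11; s9-b->s12; s10-a->s13; s10-b->s14; s11-a->s7; s11-b->s8; s12-a->s9; s12-b->s10; s13-a->s11; s13-b->s12; s14-a->s13; s14-b->s14

A DFA must remember the last 3 symbols (since which symbol is third-to-last isn't known until the input ends). Use one state per possible window of the last ≤3 symbols; accept from those whose window starts with `a`.
With 15 states:
          a    b  
>  s0     s1   s2 
   s1     s3   s4 
   s2     s5   s6 
   s3     s7   s8 
   s4     s9  s10 
   s5    s11  s12 
   s6    s13  s14 
 * s7     s7   s8 
 * s8     s9  s10 
 * s9    s11  s12 
 * s10   s13  s14 
   s11    s7   s8 
   s12    s9  s10 
   s13   s11  s12 
   s14   s13  s14 
(> = start, * = accepting)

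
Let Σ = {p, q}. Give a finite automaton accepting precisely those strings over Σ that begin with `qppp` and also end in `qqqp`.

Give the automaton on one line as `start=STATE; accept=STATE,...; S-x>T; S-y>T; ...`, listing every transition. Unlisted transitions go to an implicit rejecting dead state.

Run two small machines in parallel and take their product. The first has 6 states tracking whether the input so far still matches the prefix `qppp`; the second has 5 states tracking how much of the suffix `qqqp` has currently been matched. A product state is a pair (one from each), accepting exactly when both do.
A 14-state machine:
          p    q  
>  S0     S1   S2 
   S1     S1   S3 
   S2     S4   S5 
   S3     S1   S5 
   S4     S6   S3 
   S5     S1   S7 
   S6     S8   S3 
   S7     S9   S7 
   S8     S8  S10 
   S9     S1   S3 
   S10    S8  S11 
   S11    S8  S12 
   S12   S13  S12 
 * S13    S8  S10 
(> = start, * = accepting)

start=S0; accept=S13; S0-p>S1; S0-q>S2; S1-p>S1; S1-q>S3; S2-p>S4; S2-q>S5; S3-p>S1; S3-q>S5; S4-p>S6; S4-q>S3; S5-p>S1; S5-q>S7; S6-p>S8; S6-q>S3; S7-p>S9; S7-q>S7; S8-p>S8; S8-q>S10; S9-p>S1; S9-q>S3; S10-p>S8; S10-q>S11; S11-p>S8; S11-q>S12; S12-p>S13; S12-q>S12; S13-p>S8; S13-q>S10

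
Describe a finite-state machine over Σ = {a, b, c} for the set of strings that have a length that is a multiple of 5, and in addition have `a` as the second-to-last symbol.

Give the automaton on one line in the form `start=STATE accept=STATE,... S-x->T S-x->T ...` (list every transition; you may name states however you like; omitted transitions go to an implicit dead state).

start=S0 accept=S6 S0-a->S1 S0-b->S1 S0-c->S1 S1-a->S2 S1-b->S2 S1-c->S2 S2-a->S3 S2-b->S3 S2-c->S3 S3-a->S4 S3-b->S5 S3-c->S5 S4-a->S6 S4-b->S6 S4-c->S6 S5-a->S0 S5-b->S0 S5-c->S0 S6-a->S1 S6-b->S1 S6-c->S1

Run two small machines in parallel and take their product. The first has 5 states tracking the input length modulo 5; the second has 13 states tracking the last 2 symbols read. A product state is a pair (one from each), accepting exactly when both do. After merging equivalent states the machine shrinks.
        a   b   c  
>  S0   S1  S1  S1 
   S1   S2  S2  S2 
   S2   S3  S3  S3 
   S3   S4  S5  S5 
   S4   S6  S6  S6 
   S5   S0  S0  S0 
 * S6   S1  S1  S1 
(> = start, * = accepting)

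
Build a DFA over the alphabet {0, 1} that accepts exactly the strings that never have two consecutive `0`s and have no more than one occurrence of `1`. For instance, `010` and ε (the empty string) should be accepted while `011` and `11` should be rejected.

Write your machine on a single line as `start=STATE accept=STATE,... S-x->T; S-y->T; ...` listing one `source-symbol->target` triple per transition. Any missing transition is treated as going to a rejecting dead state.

Build one automaton per condition and run them in lockstep. One (3 states) tracks partial matches of the forbidden pattern `00`; the other (3 states) tracks the count of `1`s, saturating at 2. Each combined state is a pair, one component from each; accept when both components accept.
A 9-state machine:
        0   1  
>* s0   s1  s2 
 * s1   s3  s2 
 * s2   s4  s5 
   s3   s3  s6 
 * s4   s6  s5 
   s5   s7  s5 
   s6   s6  s8 
   s7   s8  s5 
   s8   s8  s8 
(> = start, * = accepting)

start=s0; accept=s0,s1,s2,s4; s0-0->s1; s0-1->s2; s1-0->s3; s1-1->s2; s2-0->s4; s2-1->s5; s3-0->s3; s3-1->s6; s4-0->s6; s4-1->s5; s5-0->s7; s5-1->s5; s6-0->s6; s6-1->s8; s7-0->s8; s7-1->s5; s8-0->s8; s8-1->s8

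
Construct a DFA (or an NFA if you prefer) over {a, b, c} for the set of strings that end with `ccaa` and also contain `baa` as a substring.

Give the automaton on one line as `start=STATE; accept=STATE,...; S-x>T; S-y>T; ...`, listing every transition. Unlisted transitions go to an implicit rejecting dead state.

Build one automaton per condition and run them in lockstep. One (5 states) tracks how much of the suffix `ccaa` has currently been matched; the other (4 states) tracks whether and how much of `baa` has been seen. Each combined state is a pair, one component from each; accept when both components accept. After merging equivalent states the machine shrinks.
An 8-state machine:
        a   b   c  
>  q0   q0  q1  q0 
   q1   q2  q1  q0 
   q2   q3  q1  q0 
   q3   q3  q3  q4 
   q4   q3  q3  q5 
   q5   q6  q3  q5 
   q6   q7  q3  q4 
 * q7   q3  q3  q4 
(> = start, * = accepting)

start=q0; accept=q7; q0-a>q0; q0-b>q1; q0-c>q0; q1-a>q2; q1-b>q1; q1-c>q0; q2-a>q3; q2-b>q1; q2-c>q0; q3-a>q3; q3-b>q3; q3-c>q4; q4-a>q3; q4-b>q3; q4-c>q5; q5-a>q6; q5-b>q3; q5-c>q5; q6-a>q7; q6-b>q3; q6-c>q4; q7-a>q3; q7-b>q3; q7-c>q4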